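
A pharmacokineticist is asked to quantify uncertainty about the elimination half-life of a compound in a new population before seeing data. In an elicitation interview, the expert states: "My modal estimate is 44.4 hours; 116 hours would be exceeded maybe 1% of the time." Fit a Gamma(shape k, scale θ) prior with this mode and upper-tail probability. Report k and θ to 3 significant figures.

k ≈ 6.04, θ ≈ 8.81

Gamma(k,θ) with k>1 has mode (k−1)θ, so θ = 44.4/(k−1).
Need P(X < 116) = 0.99 with θ tied to k this way. Start at k = 2, θ = 44.4: P(X<116) ≈ 0.735.
Too low — raise k to concentrate. Iterating converges to k ≈ 6.04.
Then θ = 44.4/(6.04−1) ≈ 8.81.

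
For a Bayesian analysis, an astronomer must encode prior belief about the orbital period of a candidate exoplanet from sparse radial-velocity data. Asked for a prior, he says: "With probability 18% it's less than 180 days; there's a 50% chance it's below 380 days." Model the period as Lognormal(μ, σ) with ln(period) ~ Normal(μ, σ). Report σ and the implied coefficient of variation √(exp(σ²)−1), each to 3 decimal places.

σ ≈ 0.816, CV ≈ 0.973

If T ~ Lognormal(μ,σ) then ln T ~ Normal(μ,σ), so the p-quantile of ln T is μ + z_p·σ.
ln(180) = 5.193 and ln(380) = 5.94; z_{0.18} = -0.9154, z_{0.5} = 0.
σ = (5.94 − 5.193)/(0 − (-0.9154)) = 0.816.
μ = 5.193 − (-0.9154)·0.816 = 5.940.
CV = √(exp(σ²)−1) = √(exp(0.6663)−1) = 0.973.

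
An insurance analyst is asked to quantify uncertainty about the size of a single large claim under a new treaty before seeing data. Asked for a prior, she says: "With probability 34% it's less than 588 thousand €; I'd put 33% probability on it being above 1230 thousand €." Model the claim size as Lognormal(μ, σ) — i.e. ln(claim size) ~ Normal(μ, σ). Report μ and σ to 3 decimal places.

If T ~ Lognormal(μ,σ) then ln T ~ Normal(μ,σ), so the p-quantile of ln T is μ + z_p·σ.
ln(588) = 6.377 and ln(1230) = 7.115; z_{0.34} = -0.4125, z_{0.67} = 0.4399.
σ = (7.115 − 6.377)/(0.4399 − (-0.4125)) = 0.866.
μ = 6.377 − (-0.4125)·0.866 = 6.734.

μ ≈ 6.734, σ ≈ 0.866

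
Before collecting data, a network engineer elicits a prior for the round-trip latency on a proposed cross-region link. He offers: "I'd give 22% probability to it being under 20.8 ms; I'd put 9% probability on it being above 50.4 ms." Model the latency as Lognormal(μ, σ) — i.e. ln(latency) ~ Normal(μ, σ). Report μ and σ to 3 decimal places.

μ ≈ 3.358, σ ≈ 0.419

If T ~ Lognormal(μ,σ) then ln T ~ Normal(μ,σ), so the p-quantile of ln T is μ + z_p·σ.
ln(20.8) = 3.035 and ln(50.4) = 3.92; z_{0.22} = -0.7722, z_{0.91} = 1.341.
σ = (3.92 − 3.035)/(1.341 − (-0.7722)) = 0.419.
μ = 3.035 − (-0.7722)·0.419 = 3.358.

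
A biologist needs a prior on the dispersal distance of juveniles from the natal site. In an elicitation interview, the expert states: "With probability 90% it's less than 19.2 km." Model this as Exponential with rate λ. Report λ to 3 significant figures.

λ ≈ 0.12

P(T < 19.2) = 1 − e^(−λ·19.2) = 0.9, so λ = −ln(1−0.9)/19.2 = −ln(0.1)/19.2 = 0.12.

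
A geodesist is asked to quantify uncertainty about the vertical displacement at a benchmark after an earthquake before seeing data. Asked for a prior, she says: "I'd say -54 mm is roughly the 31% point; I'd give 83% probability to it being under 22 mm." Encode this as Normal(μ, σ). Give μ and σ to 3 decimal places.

For Normal(μ,σ), the p-quantile is μ + z_p·σ. Here z_{0.31} = -0.4959, z_{0.83} = 0.9542.
So -54 = μ − 0.4959σ and 22 = μ + 0.9542σ.
Subtracting: σ = (22 − -54)/(0.9542 − (-0.4959)) = 52.413.
Then μ = -54 − (-0.4959)·52.413 = -28.011.

μ = -28.011, σ = 52.413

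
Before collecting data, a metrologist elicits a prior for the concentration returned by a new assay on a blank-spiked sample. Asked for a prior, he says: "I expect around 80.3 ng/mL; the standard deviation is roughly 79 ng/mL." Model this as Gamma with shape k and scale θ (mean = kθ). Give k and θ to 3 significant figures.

For Gamma(k, scale θ): mean = kθ, variance = kθ², so CV = 1/√k.
CV = SD/mean = 79/80.3 = 0.9838, hence k = 1/CV² = 1.03.
Then θ = mean/k = 80.3/1.03 = 77.7.

k ≈ 1.03, θ ≈ 77.7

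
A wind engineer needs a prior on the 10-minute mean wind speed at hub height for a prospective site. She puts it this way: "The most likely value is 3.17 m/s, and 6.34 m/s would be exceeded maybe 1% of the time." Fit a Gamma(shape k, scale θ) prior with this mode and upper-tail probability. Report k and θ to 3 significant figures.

k ≈ 11.2, θ ≈ 0.31

Gamma(k,θ) with k>1 has mode (k−1)θ, so θ = 3.17/(k−1).
Need P(X < 6.34) = 0.99 with θ tied to k this way. Start at k = 2, θ = 3.17: P(X<6.34) ≈ 0.594.
Too low — raise k to concentrate. Iterating converges to k ≈ 11.2.
Then θ = 3.17/(11.2−1) ≈ 0.31.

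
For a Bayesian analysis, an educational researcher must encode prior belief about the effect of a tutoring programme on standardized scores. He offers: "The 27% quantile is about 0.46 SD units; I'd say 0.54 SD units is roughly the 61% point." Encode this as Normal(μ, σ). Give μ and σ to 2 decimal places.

The p-quantile of Normal(μ,σ) is μ + z_p·σ, with z_{0.27} = -0.6128 and z_{0.61} = 0.2793.
Eliminate σ: μ = (z₂·x₁ − z₁·x₂)/(z₂ − z₁) = (0.2793·0.46 − (-0.6128)·0.54)/0.8921 = 0.51.
Then σ = (x₂ − x₁)/(z₂ − z₁) = (0.54 − 0.46)/0.8921 = 0.09.

μ = 0.51, σ = 0.09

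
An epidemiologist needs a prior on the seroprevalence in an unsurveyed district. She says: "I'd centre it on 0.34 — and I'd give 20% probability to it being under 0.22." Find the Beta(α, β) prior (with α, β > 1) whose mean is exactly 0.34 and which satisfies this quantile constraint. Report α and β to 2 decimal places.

With mean 0.34 fixed, write α = 0.34s, β = 0.66s where s = α+β.
Need P(θ < 0.22) = 0.2 under Beta(0.34s, 0.66s). Normal approximation: (q−m)/√(m(1−m)/s) ≈ z_{0.2} = -0.842, so s ≈ 0.34·0.66·(-0.842)²/(0.22−0.34)² = 11.0.
At s = 11.0: P(θ<0.22) ≈ 0.205. Adjusting to match 0.2 gives s ≈ 11.44.
So α = 0.34·11.44 ≈ 3.89, β = 0.66·11.44 ≈ 7.55.

α ≈ 3.89, β ≈ 7.55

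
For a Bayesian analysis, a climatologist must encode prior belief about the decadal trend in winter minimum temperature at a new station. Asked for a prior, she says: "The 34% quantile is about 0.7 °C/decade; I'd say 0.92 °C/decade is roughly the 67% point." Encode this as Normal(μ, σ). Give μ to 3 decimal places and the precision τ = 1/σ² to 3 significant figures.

μ = 0.806, τ = 15

The p-quantile of Normal(μ,σ) is μ + z_p·σ, with z_{0.34} = -0.4125 and z_{0.67} = 0.4399.
Eliminate σ: μ = (z₂·x₁ − z₁·x₂)/(z₂ − z₁) = (0.4399·0.7 − (-0.4125)·0.92)/0.8524 = 0.806.
Then σ = (x₂ − x₁)/(z₂ − z₁) = (0.92 − 0.7)/0.8524 = 0.258.
Precision τ = 1/σ² = 1/0.2581² = 15.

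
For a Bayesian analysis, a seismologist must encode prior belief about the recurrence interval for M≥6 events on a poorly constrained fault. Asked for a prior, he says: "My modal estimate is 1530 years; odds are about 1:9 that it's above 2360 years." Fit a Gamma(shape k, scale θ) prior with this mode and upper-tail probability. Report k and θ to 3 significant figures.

k ≈ 10.9, θ ≈ 154

Gamma(k,θ) with k>1 has mode (k−1)θ, so θ = 1530/(k−1).
Need P(X < 2360) = 0.9 with θ tied to k this way. Start at k = 2, θ = 1530: P(X<2360) ≈ 0.456.
Too low — raise k to concentrate. Iterating converges to k ≈ 10.9.
Then θ = 1530/(10.9−1) ≈ 154.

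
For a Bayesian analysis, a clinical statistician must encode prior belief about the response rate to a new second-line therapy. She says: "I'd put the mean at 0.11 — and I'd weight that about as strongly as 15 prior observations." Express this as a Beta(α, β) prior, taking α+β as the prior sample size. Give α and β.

α = 1.65, β = 13.35

Under the effective-sample-size interpretation, Beta(α, β) has prior mean α/(α+β) and prior sample size α+β.
So α+β = 15 and α/(α+β) = 0.11, giving α = 0.11·15 = 1.65 and β = 15 − 1.65 = 13.35.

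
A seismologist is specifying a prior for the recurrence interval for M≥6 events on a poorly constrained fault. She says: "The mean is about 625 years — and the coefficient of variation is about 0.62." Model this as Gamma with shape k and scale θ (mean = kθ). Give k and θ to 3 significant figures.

k ≈ 2.6, θ ≈ 240

For Gamma(k, scale θ): mean = kθ, variance = kθ², so CV = 1/√k.
CV = 0.62, hence k = 1/CV² = 2.6.
Then θ = mean/k = 625/2.6 = 240.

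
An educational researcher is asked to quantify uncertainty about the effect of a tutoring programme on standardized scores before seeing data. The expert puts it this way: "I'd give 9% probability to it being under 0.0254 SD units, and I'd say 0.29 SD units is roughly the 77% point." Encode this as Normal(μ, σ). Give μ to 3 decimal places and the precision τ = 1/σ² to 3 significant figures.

For Normal(μ,σ), the p-quantile is μ + z_p·σ. Here z_{0.09} = -1.341, z_{0.77} = 0.7388.
So 0.0254 = μ − 1.341σ and 0.29 = μ + 0.7388σ.
Subtracting: σ = (0.29 − 0.0254)/(0.7388 − (-1.341)) = 0.127.
Then μ = 0.0254 − (-1.341)·0.127 = 0.196.
Precision τ = 1/σ² = 1/0.1272² = 61.8.

μ = 0.196, τ = 61.8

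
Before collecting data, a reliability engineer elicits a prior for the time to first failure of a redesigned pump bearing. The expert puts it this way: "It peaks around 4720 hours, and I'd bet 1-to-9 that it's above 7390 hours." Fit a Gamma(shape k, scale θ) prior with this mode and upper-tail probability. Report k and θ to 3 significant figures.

Gamma(k,θ) with k>1 has mode (k−1)θ, so θ = 4720/(k−1).
Need P(X < 7390) = 0.9 with θ tied to k this way. Start at k = 2, θ = 4720: P(X<7390) ≈ 0.464.
Too low — raise k to concentrate. Iterating converges to k ≈ 10.3.
Then θ = 4720/(10.3−1) ≈ 507.

k ≈ 10.3, θ ≈ 507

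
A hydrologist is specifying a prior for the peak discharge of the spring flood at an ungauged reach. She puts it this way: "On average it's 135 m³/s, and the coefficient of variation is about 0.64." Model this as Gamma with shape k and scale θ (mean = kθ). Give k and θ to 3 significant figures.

k ≈ 2.44, θ ≈ 55.3

For Gamma(k, scale θ): mean = kθ, variance = kθ², so CV = 1/√k.
CV = 0.64, hence k = 1/CV² = 2.44.
Then θ = mean/k = 135/2.44 = 55.3.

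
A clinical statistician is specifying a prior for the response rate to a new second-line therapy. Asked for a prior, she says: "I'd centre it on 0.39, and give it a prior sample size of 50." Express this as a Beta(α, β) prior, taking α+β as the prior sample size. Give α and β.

α = 19.5, β = 30.5

Under the effective-sample-size interpretation, Beta(α, β) has prior mean α/(α+β) and prior sample size α+β.
So α+β = 50 and α/(α+β) = 0.39, giving α = 0.39·50 = 19.5 and β = 50 − 19.5 = 30.5.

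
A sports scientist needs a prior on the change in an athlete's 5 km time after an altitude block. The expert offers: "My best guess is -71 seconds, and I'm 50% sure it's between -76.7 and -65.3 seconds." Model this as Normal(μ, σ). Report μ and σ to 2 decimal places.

μ = -71.00, σ = 8.45

A symmetric 50% interval runs μ ± z·σ with z = 0.6745.
Half-width = 5.7, so σ = 5.7/0.6745 = 8.45.
μ is the stated best guess, -71.00.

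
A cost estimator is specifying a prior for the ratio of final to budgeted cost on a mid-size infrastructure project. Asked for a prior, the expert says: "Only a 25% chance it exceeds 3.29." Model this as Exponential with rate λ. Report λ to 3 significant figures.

λ ≈ 0.421

P(T > 3.29) = e^(−λ·3.29) = 0.25, so λ = −ln(0.25)/3.29 = 0.421.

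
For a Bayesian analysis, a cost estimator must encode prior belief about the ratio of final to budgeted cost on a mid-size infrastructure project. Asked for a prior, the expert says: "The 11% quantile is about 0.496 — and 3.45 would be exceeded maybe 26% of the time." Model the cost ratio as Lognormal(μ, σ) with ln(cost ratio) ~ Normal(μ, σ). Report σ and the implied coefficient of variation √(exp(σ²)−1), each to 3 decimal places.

If T ~ Lognormal(μ,σ) then ln T ~ Normal(μ,σ), so the p-quantile of ln T is μ + z_p·σ.
ln(0.496) = -0.7012 and ln(3.45) = 1.238; z_{0.11} = -1.227, z_{0.74} = 0.6433.
σ = (1.238 − -0.7012)/(0.6433 − (-1.227)) = 1.037.
μ = -0.7012 − (-1.227)·1.037 = 0.571.
CV = √(exp(σ²)−1) = √(exp(1.0759)−1) = 1.390.

σ ≈ 1.037, CV ≈ 1.390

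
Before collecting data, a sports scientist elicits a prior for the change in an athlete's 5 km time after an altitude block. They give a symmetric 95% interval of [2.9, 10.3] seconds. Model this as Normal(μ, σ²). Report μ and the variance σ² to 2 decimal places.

A symmetric 95% interval runs μ ± z·σ with z = 1.96.
Half-width = 3.7, so σ = 3.7/1.96 = 1.888 and σ² = 3.56.
μ is the interval midpoint, 6.60.

μ = 6.60, σ² = 3.56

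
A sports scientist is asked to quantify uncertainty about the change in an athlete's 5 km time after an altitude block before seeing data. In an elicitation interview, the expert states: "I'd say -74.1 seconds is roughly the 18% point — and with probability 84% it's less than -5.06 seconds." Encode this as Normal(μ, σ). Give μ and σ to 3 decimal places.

For Normal(μ,σ), the p-quantile is μ + z_p·σ. Here z_{0.18} = -0.9154, z_{0.84} = 0.9945.
So -74.1 = μ − 0.9154σ and -5.06 = μ + 0.9945σ.
Subtracting: σ = (-5.06 − -74.1)/(0.9945 − (-0.9154)) = 36.150.
Then μ = -74.1 − (-0.9154)·36.150 = -41.010.

μ = -41.010, σ = 36.150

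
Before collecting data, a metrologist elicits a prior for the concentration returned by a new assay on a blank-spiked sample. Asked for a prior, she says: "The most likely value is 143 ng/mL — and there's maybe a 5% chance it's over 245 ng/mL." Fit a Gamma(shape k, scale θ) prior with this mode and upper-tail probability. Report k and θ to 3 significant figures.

Gamma(k,θ) with k>1 has mode (k−1)θ, so θ = 143/(k−1).
Need P(X < 245) = 0.95 with θ tied to k this way. Start at k = 2, θ = 143: P(X<245) ≈ 0.511.
Too low — raise k to concentrate. Iterating converges to k ≈ 10.6.
Then θ = 143/(10.6−1) ≈ 14.9.

k ≈ 10.6, θ ≈ 14.9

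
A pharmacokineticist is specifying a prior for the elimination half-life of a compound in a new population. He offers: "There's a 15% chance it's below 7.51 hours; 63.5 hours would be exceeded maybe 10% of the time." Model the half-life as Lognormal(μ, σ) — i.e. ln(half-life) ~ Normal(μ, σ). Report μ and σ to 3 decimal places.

If T ~ Lognormal(μ,σ) then ln T ~ Normal(μ,σ), so the p-quantile of ln T is μ + z_p·σ.
ln(7.51) = 2.016 and ln(63.5) = 4.151; z_{0.15} = -1.036, z_{0.9} = 1.282.
σ = (4.151 − 2.016)/(1.282 − (-1.036)) = 0.921.
μ = 2.016 − (-1.036)·0.921 = 2.971.

μ ≈ 2.971, σ ≈ 0.921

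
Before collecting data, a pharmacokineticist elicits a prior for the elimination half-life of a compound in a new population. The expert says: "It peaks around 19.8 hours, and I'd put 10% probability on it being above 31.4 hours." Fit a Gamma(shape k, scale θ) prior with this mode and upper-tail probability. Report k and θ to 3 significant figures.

k ≈ 9.82, θ ≈ 2.24

Gamma(k,θ) with k>1 has mode (k−1)θ, so θ = 19.8/(k−1).
Need P(X < 31.4) = 0.9 with θ tied to k this way. Start at k = 2, θ = 19.8: P(X<31.4) ≈ 0.470.
Too low — raise k to concentrate. Iterating converges to k ≈ 9.82.
Then θ = 19.8/(9.82−1) ≈ 2.24.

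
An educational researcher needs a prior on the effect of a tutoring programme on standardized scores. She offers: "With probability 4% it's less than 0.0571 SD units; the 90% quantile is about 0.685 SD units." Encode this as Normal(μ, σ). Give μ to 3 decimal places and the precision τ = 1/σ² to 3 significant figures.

For Normal(μ,σ), the p-quantile is μ + z_p·σ. Here z_{0.04} = -1.751, z_{0.9} = 1.282.
So 0.0571 = μ − 1.751σ and 0.685 = μ + 1.282σ.
Subtracting: σ = (0.685 − 0.0571)/(1.282 − (-1.751)) = 0.207.
Then μ = 0.0571 − (-1.751)·0.207 = 0.420.
Precision τ = 1/σ² = 1/0.2071² = 23.3.

μ = 0.420, τ = 23.3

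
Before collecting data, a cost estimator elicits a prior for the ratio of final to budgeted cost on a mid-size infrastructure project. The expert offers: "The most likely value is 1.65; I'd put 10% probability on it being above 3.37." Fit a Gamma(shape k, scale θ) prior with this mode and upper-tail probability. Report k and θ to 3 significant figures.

Gamma(k,θ) with k>1 has mode (k−1)θ, so θ = 1.65/(k−1).
Need P(X < 3.37) = 0.9 with θ tied to k this way. Start at k = 2, θ = 1.65: P(X<3.37) ≈ 0.605.
Too low — raise k to concentrate. Iterating converges to k ≈ 4.76.
Then θ = 1.65/(4.76−1) ≈ 0.438.

k ≈ 4.76, θ ≈ 0.438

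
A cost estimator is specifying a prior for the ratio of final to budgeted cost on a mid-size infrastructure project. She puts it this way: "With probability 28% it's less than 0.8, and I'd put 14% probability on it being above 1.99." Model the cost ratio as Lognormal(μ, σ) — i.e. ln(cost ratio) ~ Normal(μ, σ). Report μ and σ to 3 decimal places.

μ ≈ 0.096, σ ≈ 0.548

If T ~ Lognormal(μ,σ) then ln T ~ Normal(μ,σ), so the p-quantile of ln T is μ + z_p·σ.
ln(0.8) = -0.2231 and ln(1.99) = 0.6881; z_{0.28} = -0.5828, z_{0.86} = 1.08.
σ = (0.6881 − -0.2231)/(1.08 − (-0.5828)) = 0.548.
μ = -0.2231 − (-0.5828)·0.548 = 0.096.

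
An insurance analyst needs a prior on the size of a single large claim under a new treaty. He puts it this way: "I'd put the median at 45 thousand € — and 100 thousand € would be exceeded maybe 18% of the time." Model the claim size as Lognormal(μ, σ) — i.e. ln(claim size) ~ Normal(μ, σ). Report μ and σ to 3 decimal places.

If T ~ Lognormal(μ,σ) then ln T ~ Normal(μ,σ), so the p-quantile of ln T is μ + z_p·σ.
ln(45) = 3.807 and ln(100) = 4.605; z_{0.5} = 0, z_{0.82} = 0.9154.
σ = (4.605 − 3.807)/(0.9154 − (0)) = 0.872.
μ = 3.807 − (0)·0.872 = 3.807.

μ ≈ 3.807, σ ≈ 0.872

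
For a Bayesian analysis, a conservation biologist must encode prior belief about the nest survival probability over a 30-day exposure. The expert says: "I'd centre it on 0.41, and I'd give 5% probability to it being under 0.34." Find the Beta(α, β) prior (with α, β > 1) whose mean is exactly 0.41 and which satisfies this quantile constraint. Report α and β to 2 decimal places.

With mean 0.41 fixed, write α = 0.41s, β = 0.59s where s = α+β.
Need P(θ < 0.34) = 0.05 under Beta(0.41s, 0.59s). Normal approximation: (q−m)/√(m(1−m)/s) ≈ z_{0.05} = -1.64, so s ≈ 0.41·0.59·(-1.64)²/(0.34−0.41)² = 133.6.
At s = 133.6: P(θ<0.34) ≈ 0.048. Adjusting to match 0.05 gives s ≈ 129.70.
So α = 0.41·129.70 ≈ 53.18, β = 0.59·129.70 ≈ 76.52.

α ≈ 53.18, β ≈ 76.52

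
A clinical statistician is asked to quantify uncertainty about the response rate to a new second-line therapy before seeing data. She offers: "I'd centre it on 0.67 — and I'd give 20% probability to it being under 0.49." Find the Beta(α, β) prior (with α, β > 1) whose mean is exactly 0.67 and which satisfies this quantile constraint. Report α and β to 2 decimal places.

With mean 0.67 fixed, write α = 0.67s, β = 0.33s where s = α+β.
Need P(θ < 0.49) = 0.2 under Beta(0.67s, 0.33s). Normal approximation: (q−m)/√(m(1−m)/s) ≈ z_{0.2} = -0.842, so s ≈ 0.67·0.33·(-0.842)²/(0.49−0.67)² = 4.8.
At s = 4.8: P(θ<0.49) ≈ 0.193. Adjusting to match 0.2 gives s ≈ 4.48.
So α = 0.67·4.48 ≈ 3.00, β = 0.33·4.48 ≈ 1.48.

α ≈ 3.00, β ≈ 1.48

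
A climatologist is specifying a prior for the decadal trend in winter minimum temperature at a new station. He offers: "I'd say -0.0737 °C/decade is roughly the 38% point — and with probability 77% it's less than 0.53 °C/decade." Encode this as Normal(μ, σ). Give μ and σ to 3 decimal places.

μ = 0.103, σ = 0.578

The p-quantile of Normal(μ,σ) is μ + z_p·σ, with z_{0.38} = -0.3055 and z_{0.77} = 0.7388.
Eliminate σ: μ = (z₂·x₁ − z₁·x₂)/(z₂ − z₁) = (0.7388·-0.0737 − (-0.3055)·0.53)/1.044 = 0.103.
Then σ = (x₂ − x₁)/(z₂ − z₁) = (0.53 − -0.0737)/1.044 = 0.578.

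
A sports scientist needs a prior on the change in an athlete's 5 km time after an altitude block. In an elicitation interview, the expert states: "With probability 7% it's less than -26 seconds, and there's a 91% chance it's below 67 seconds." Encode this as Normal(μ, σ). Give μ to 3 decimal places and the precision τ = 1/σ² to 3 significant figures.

μ = 22.729, τ = 0.000917

The p-quantile of Normal(μ,σ) is μ + z_p·σ, with z_{0.07} = -1.476 and z_{0.91} = 1.341.
Eliminate σ: μ = (z₂·x₁ − z₁·x₂)/(z₂ − z₁) = (1.341·-26 − (-1.476)·67)/2.817 = 22.729.
Then σ = (x₂ − x₁)/(z₂ − z₁) = (67 − -26)/2.817 = 33.019.
Precision τ = 1/σ² = 1/33.02² = 0.000917.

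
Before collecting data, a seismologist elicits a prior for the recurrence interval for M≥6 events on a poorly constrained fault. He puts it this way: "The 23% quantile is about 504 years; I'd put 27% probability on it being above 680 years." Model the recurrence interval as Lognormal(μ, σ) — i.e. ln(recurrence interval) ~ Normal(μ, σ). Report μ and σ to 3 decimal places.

μ ≈ 6.386, σ ≈ 0.222

If T ~ Lognormal(μ,σ) then ln T ~ Normal(μ,σ), so the p-quantile of ln T is μ + z_p·σ.
ln(504) = 6.223 and ln(680) = 6.522; z_{0.23} = -0.7388, z_{0.73} = 0.6128.
σ = (6.522 − 6.223)/(0.6128 − (-0.7388)) = 0.222.
μ = 6.223 − (-0.7388)·0.222 = 6.386.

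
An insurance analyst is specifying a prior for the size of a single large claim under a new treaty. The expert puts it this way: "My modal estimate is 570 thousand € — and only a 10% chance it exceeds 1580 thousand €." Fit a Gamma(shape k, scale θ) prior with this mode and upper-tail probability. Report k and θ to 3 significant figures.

k ≈ 2.84, θ ≈ 310

Gamma(k,θ) with k>1 has mode (k−1)θ, so θ = 570/(k−1).
Need P(X < 1580) = 0.9 with θ tied to k this way. Start at k = 2, θ = 570: P(X<1580) ≈ 0.764.
Too low — raise k to concentrate. Iterating converges to k ≈ 2.84.
Then θ = 570/(2.84−1) ≈ 310.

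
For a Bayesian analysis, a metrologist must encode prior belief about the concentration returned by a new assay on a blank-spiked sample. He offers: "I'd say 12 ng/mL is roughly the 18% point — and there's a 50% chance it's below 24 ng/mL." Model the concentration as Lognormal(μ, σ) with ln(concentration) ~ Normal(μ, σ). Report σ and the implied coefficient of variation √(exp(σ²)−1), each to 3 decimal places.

If T ~ Lognormal(μ,σ) then ln T ~ Normal(μ,σ), so the p-quantile of ln T is μ + z_p·σ.
ln(12) = 2.485 and ln(24) = 3.178; z_{0.18} = -0.9154, z_{0.5} = 0.
σ = (3.178 − 2.485)/(0 − (-0.9154)) = 0.757.
μ = 2.485 − (-0.9154)·0.757 = 3.178.
CV = √(exp(σ²)−1) = √(exp(0.5734)−1) = 0.880.

σ ≈ 0.757, CV ≈ 0.880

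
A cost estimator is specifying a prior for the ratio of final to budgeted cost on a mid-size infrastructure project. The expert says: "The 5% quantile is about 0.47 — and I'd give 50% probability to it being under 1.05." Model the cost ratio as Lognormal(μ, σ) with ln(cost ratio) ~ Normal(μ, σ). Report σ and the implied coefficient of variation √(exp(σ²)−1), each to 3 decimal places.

If T ~ Lognormal(μ,σ) then ln T ~ Normal(μ,σ), so the p-quantile of ln T is μ + z_p·σ.
ln(0.47) = -0.755 and ln(1.05) = 0.04879; z_{0.05} = -1.645, z_{0.5} = 0.
σ = (0.04879 − -0.755)/(0 − (-1.645)) = 0.489.
μ = -0.755 − (-1.645)·0.489 = 0.049.
CV = √(exp(σ²)−1) = √(exp(0.2388)−1) = 0.519.

σ ≈ 0.489, CV ≈ 0.519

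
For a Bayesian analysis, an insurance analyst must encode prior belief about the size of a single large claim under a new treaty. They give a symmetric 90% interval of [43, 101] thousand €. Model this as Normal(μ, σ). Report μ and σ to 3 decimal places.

μ = 72.000, σ = 17.631

A symmetric 90% interval runs μ ± z·σ with z = 1.645.
Half-width = 29, so σ = 29/1.645 = 17.631.
μ is the interval midpoint, 72.000.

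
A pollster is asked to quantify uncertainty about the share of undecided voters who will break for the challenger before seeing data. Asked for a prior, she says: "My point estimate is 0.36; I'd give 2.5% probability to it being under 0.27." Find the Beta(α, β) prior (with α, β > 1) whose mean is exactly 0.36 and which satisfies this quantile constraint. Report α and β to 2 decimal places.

With mean 0.36 fixed, write α = 0.36s, β = 0.64s where s = α+β.
Need P(θ < 0.27) = 0.025 under Beta(0.36s, 0.64s). Normal approximation: (q−m)/√(m(1−m)/s) ≈ z_{0.025} = -1.96, so s ≈ 0.36·0.64·(-1.96)²/(0.27−0.36)² = 109.3.
At s = 109.3: P(θ<0.27) ≈ 0.021. Adjusting to match 0.025 gives s ≈ 101.70.
So α = 0.36·101.70 ≈ 36.61, β = 0.64·101.70 ≈ 65.09.

α ≈ 36.61, β ≈ 65.09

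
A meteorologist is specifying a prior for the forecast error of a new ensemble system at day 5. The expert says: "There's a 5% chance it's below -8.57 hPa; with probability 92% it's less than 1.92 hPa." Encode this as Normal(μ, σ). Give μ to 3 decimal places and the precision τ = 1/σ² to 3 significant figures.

μ = -2.913, τ = 0.0845

For Normal(μ,σ), the p-quantile is μ + z_p·σ. Here z_{0.05} = -1.645, z_{0.92} = 1.405.
So -8.57 = μ − 1.645σ and 1.92 = μ + 1.405σ.
Subtracting: σ = (1.92 − -8.57)/(1.405 − (-1.645)) = 3.439.
Then μ = -8.57 − (-1.645)·3.439 = -2.913.
Precision τ = 1/σ² = 1/3.439² = 0.0845.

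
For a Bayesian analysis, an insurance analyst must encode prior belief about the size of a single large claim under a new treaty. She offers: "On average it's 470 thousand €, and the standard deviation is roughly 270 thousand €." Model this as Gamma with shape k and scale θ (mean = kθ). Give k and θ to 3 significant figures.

For Gamma(k, scale θ): mean = kθ, variance = kθ², so CV = 1/√k.
CV = SD/mean = 270/470 = 0.5745, hence k = 1/CV² = 3.03.
Then θ = mean/k = 470/3.03 = 155.

k ≈ 3.03, θ ≈ 155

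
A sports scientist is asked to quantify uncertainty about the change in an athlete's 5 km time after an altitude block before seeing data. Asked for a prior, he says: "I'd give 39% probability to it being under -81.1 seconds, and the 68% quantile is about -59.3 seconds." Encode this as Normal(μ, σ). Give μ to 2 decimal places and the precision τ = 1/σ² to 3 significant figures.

μ = -72.95, τ = 0.00117

The p-quantile of Normal(μ,σ) is μ + z_p·σ, with z_{0.39} = -0.2793 and z_{0.68} = 0.4677.
Eliminate σ: μ = (z₂·x₁ − z₁·x₂)/(z₂ − z₁) = (0.4677·-81.1 − (-0.2793)·-59.3)/0.747 = -72.95.
Then σ = (x₂ − x₁)/(z₂ − z₁) = (-59.3 − -81.1)/0.747 = 29.18.
Precision τ = 1/σ² = 1/29.18² = 0.00117.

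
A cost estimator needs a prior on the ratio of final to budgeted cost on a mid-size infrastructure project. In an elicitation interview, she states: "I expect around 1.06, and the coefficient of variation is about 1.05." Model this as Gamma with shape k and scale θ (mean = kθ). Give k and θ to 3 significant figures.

k ≈ 0.907, θ ≈ 1.17

For Gamma(k, scale θ): mean = kθ, variance = kθ², so CV = 1/√k.
CV = 1.05, hence k = 1/CV² = 0.907.
Then θ = mean/k = 1.06/0.907 = 1.17.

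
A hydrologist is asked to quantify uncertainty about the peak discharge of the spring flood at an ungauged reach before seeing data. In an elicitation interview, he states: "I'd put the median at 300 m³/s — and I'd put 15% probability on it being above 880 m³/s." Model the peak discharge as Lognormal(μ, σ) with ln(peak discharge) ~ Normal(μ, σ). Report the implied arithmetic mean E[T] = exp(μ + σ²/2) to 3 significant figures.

If T ~ Lognormal(μ,σ) then ln T ~ Normal(μ,σ), so the p-quantile of ln T is μ + z_p·σ.
ln(300) = 5.704 and ln(880) = 6.78; z_{0.5} = 0, z_{0.85} = 1.036.
σ = (6.78 − 5.704)/(1.036 − (0)) = 1.038.
μ = 5.704 − (0)·1.038 = 5.704.
E[T] = exp(μ + σ²/2) = exp(5.704 + 0.5390) = 514 m³/s.

E[T] ≈ 514 m³/s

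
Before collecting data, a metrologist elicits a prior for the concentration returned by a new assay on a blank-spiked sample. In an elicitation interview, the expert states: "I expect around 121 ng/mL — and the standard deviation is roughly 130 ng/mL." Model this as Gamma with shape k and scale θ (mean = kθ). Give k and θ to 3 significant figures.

k ≈ 0.866, θ ≈ 140

For Gamma(k, scale θ): mean = kθ, variance = kθ², so CV = 1/√k.
CV = SD/mean = 130/121 = 1.074, hence k = 1/CV² = 0.866.
Then θ = mean/k = 121/0.866 = 140.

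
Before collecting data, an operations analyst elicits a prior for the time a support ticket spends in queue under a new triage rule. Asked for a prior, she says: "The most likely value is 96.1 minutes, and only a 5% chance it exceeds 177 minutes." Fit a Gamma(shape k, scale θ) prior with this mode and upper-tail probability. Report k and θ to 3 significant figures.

k ≈ 8.46, θ ≈ 12.9

Gamma(k,θ) with k>1 has mode (k−1)θ, so θ = 96.1/(k−1).
Need P(X < 177) = 0.95 with θ tied to k this way. Start at k = 2, θ = 96.1: P(X<177) ≈ 0.549.
Too low — raise k to concentrate. Iterating converges to k ≈ 8.46.
Then θ = 96.1/(8.46−1) ≈ 12.9.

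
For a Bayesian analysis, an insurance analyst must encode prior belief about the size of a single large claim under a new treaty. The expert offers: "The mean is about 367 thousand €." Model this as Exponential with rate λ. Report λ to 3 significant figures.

Exponential mean = 1/λ, so λ = 1/367.0 = 0.00272.

λ ≈ 0.00272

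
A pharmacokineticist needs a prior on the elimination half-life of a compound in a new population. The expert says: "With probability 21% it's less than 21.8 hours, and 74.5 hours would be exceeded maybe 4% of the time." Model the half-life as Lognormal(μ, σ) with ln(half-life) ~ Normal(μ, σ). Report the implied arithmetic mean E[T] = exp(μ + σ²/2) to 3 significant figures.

If T ~ Lognormal(μ,σ) then ln T ~ Normal(μ,σ), so the p-quantile of ln T is μ + z_p·σ.
ln(21.8) = 3.082 and ln(74.5) = 4.311; z_{0.21} = -0.8064, z_{0.96} = 1.751.
σ = (4.311 − 3.082)/(1.751 − (-0.8064)) = 0.481.
μ = 3.082 − (-0.8064)·0.481 = 3.469.
E[T] = exp(μ + σ²/2) = exp(3.469 + 0.1155) = 36.1 hours.

E[T] ≈ 36.1 hours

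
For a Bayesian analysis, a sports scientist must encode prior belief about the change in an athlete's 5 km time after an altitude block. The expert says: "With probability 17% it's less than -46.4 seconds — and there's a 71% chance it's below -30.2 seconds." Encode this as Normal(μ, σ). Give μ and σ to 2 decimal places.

The p-quantile of Normal(μ,σ) is μ + z_p·σ, with z_{0.17} = -0.9542 and z_{0.71} = 0.5534.
Eliminate σ: μ = (z₂·x₁ − z₁·x₂)/(z₂ − z₁) = (0.5534·-46.4 − (-0.9542)·-30.2)/1.508 = -36.15.
Then σ = (x₂ − x₁)/(z₂ − z₁) = (-30.2 − -46.4)/1.508 = 10.75.

μ = -36.15, σ = 10.75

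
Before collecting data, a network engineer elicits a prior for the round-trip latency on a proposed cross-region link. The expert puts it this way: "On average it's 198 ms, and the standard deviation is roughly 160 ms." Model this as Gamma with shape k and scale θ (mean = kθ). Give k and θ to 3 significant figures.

k ≈ 1.53, θ ≈ 129

For Gamma(k, scale θ): mean = kθ, variance = kθ², so CV = 1/√k.
CV = SD/mean = 160/198 = 0.8081, hence k = 1/CV² = 1.53.
Then θ = mean/k = 198/1.53 = 129.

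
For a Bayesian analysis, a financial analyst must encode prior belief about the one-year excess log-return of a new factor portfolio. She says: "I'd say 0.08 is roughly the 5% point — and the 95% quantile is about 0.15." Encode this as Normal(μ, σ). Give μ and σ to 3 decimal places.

μ = 0.115, σ = 0.021

For Normal(μ,σ), the p-quantile is μ + z_p·σ. Here z_{0.05} = -1.645, z_{0.95} = 1.645.
So 0.08 = μ − 1.645σ and 0.15 = μ + 1.645σ.
Subtracting: σ = (0.15 − 0.08)/(1.645 − (-1.645)) = 0.021.
Then μ = 0.08 − (-1.645)·0.021 = 0.115.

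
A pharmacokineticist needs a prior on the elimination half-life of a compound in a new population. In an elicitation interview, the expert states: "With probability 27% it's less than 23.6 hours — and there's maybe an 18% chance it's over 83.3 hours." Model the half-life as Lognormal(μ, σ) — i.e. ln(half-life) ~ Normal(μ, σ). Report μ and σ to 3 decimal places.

μ ≈ 3.667, σ ≈ 0.825

If T ~ Lognormal(μ,σ) then ln T ~ Normal(μ,σ), so the p-quantile of ln T is μ + z_p·σ.
ln(23.6) = 3.161 and ln(83.3) = 4.422; z_{0.27} = -0.6128, z_{0.82} = 0.9154.
σ = (4.422 − 3.161)/(0.9154 − (-0.6128)) = 0.825.
μ = 3.161 − (-0.6128)·0.825 = 3.667.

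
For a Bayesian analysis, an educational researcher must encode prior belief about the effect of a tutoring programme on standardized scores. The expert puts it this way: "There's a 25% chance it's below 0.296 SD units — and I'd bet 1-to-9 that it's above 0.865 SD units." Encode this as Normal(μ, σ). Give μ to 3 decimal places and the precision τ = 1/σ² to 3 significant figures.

For Normal(μ,σ), the p-quantile is μ + z_p·σ. Here z_{0.25} = -0.6745, z_{0.9} = 1.282.
So 0.296 = μ − 0.6745σ and 0.865 = μ + 1.282σ.
Subtracting: σ = (0.865 − 0.296)/(1.282 − (-0.6745)) = 0.291.
Then μ = 0.296 − (-0.6745)·0.291 = 0.492.
Precision τ = 1/σ² = 1/0.2909² = 11.8.

μ = 0.492, τ = 11.8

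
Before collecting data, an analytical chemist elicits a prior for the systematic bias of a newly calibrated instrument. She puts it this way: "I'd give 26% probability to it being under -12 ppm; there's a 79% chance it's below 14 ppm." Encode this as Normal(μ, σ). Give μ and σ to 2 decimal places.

μ = -0.46, σ = 17.93

For Normal(μ,σ), the p-quantile is μ + z_p·σ. Here z_{0.26} = -0.6433, z_{0.79} = 0.8064.
So -12 = μ − 0.6433σ and 14 = μ + 0.8064σ.
Subtracting: σ = (14 − -12)/(0.8064 − (-0.6433)) = 17.93.
Then μ = -12 − (-0.6433)·17.93 = -0.46.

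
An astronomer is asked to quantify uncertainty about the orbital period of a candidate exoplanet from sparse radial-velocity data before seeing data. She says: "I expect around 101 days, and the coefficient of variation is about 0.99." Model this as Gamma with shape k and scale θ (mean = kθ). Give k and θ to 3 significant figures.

k ≈ 1.02, θ ≈ 99

For Gamma(k, scale θ): mean = kθ, variance = kθ², so CV = 1/√k.
CV = 0.99, hence k = 1/CV² = 1.02.
Then θ = mean/k = 101/1.02 = 99.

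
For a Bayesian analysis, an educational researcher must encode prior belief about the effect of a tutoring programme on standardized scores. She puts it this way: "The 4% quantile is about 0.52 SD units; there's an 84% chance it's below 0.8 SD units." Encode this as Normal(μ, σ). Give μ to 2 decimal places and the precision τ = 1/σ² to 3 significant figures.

The p-quantile of Normal(μ,σ) is μ + z_p·σ, with z_{0.04} = -1.751 and z_{0.84} = 0.9945.
Eliminate σ: μ = (z₂·x₁ − z₁·x₂)/(z₂ − z₁) = (0.9945·0.52 − (-1.751)·0.8)/2.745 = 0.70.
Then σ = (x₂ − x₁)/(z₂ − z₁) = (0.8 − 0.52)/2.745 = 0.10.
Precision τ = 1/σ² = 1/0.102² = 96.1.

μ = 0.70, τ = 96.1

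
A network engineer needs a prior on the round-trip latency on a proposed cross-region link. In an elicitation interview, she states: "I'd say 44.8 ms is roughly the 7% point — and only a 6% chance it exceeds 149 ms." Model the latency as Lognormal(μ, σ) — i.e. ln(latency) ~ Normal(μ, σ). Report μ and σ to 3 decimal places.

μ ≈ 4.387, σ ≈ 0.397

If T ~ Lognormal(μ,σ) then ln T ~ Normal(μ,σ), so the p-quantile of ln T is μ + z_p·σ.
ln(44.8) = 3.802 and ln(149) = 5.004; z_{0.07} = -1.476, z_{0.94} = 1.555.
σ = (5.004 − 3.802)/(1.555 − (-1.476)) = 0.397.
μ = 3.802 − (-1.476)·0.397 = 4.387.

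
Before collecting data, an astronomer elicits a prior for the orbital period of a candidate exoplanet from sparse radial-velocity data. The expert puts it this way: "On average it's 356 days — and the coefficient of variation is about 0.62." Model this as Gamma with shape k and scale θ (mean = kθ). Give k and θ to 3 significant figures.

k ≈ 2.6, θ ≈ 137

For Gamma(k, scale θ): mean = kθ, variance = kθ², so CV = 1/√k.
CV = 0.62, hence k = 1/CV² = 2.6.
Then θ = mean/k = 356/2.6 = 137.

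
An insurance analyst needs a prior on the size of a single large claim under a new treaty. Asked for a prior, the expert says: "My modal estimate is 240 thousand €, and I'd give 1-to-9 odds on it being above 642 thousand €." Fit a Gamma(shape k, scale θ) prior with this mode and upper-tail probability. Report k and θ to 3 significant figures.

k ≈ 2.98, θ ≈ 121

Gamma(k,θ) with k>1 has mode (k−1)θ, so θ = 240/(k−1).
Need P(X < 642) = 0.9 with θ tied to k this way. Start at k = 2, θ = 240: P(X<642) ≈ 0.747.
Too low — raise k to concentrate. Iterating converges to k ≈ 2.98.
Then θ = 240/(2.98−1) ≈ 121.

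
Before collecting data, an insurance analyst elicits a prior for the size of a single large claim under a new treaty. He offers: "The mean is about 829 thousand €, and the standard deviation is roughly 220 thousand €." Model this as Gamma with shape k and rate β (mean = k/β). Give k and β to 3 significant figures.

k ≈ 14.2, β ≈ 0.0171

For Gamma(k, rate β): mean = k/β, variance = k/β², so CV = 1/√k.
CV = SD/mean = 220/829 = 0.2654, hence k = 1/CV² = 14.2.
Then β = k/mean = 14.2/829 = 0.0171.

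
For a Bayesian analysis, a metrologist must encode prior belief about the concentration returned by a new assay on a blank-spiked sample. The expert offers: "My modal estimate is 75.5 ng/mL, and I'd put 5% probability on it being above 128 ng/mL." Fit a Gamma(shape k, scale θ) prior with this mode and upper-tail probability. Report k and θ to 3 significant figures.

k ≈ 11, θ ≈ 7.54

Gamma(k,θ) with k>1 has mode (k−1)θ, so θ = 75.5/(k−1).
Need P(X < 128) = 0.95 with θ tied to k this way. Start at k = 2, θ = 75.5: P(X<128) ≈ 0.505.
Too low — raise k to concentrate. Iterating converges to k ≈ 11.
Then θ = 75.5/(11−1) ≈ 7.54.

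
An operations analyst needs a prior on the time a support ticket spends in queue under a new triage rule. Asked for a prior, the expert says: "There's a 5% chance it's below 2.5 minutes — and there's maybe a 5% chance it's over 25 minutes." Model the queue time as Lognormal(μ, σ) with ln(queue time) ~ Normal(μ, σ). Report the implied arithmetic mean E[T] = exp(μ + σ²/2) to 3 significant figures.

E[T] ≈ 10.1 minutes

If T ~ Lognormal(μ,σ) then ln T ~ Normal(μ,σ), so the p-quantile of ln T is μ + z_p·σ.
ln(2.5) = 0.9163 and ln(25) = 3.219; z_{0.05} = -1.645, z_{0.95} = 1.645.
σ = (3.219 − 0.9163)/(1.645 − (-1.645)) = 0.700.
μ = 0.9163 − (-1.645)·0.700 = 2.068.
E[T] = exp(μ + σ²/2) = exp(2.068 + 0.2450) = 10.1 minutes.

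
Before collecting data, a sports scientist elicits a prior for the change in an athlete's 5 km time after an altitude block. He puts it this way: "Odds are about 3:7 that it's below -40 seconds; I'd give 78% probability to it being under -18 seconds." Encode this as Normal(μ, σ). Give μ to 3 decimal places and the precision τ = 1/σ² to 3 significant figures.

The p-quantile of Normal(μ,σ) is μ + z_p·σ, with z_{0.3} = -0.5244 and z_{0.78} = 0.7722.
Eliminate σ: μ = (z₂·x₁ − z₁·x₂)/(z₂ − z₁) = (0.7722·-40 − (-0.5244)·-18)/1.297 = -31.102.
Then σ = (x₂ − x₁)/(z₂ − z₁) = (-18 − -40)/1.297 = 16.968.
Precision τ = 1/σ² = 1/16.97² = 0.00347.

μ = -31.102, τ = 0.00347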